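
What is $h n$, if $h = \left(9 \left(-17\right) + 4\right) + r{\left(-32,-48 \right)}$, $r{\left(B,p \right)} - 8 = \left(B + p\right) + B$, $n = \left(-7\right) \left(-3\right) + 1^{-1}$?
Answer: $-5566$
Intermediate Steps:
$n = 22$ ($n = 21 + 1 = 22$)
$r{\left(B,p \right)} = 8 + p + 2 B$ ($r{\left(B,p \right)} = 8 + \left(\left(B + p\right) + B\right) = 8 + \left(p + 2 B\right) = 8 + p + 2 B$)
$h = -253$ ($h = \left(9 \left(-17\right) + 4\right) + \left(8 - 48 + 2 \left(-32\right)\right) = \left(-153 + 4\right) - 104 = -149 - 104 = -253$)
$h n = \left(-253\right) 22 = -5566$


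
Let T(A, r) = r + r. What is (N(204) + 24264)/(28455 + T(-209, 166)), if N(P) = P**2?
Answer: 65880/28787 ≈ 2.2885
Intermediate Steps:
T(A, r) = 2*r
(N(204) + 24264)/(28455 + T(-209, 166)) = (204**2 + 24264)/(28455 + 2*166) = (41616 + 24264)/(28455 + 332) = 65880/28787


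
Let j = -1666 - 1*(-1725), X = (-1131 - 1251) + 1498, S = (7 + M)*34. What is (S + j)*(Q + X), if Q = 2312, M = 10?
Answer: 909636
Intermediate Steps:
S = 578 (S = (7 + 10)*34 = 17*34 = 578)
X = -884 (X = -2382 + 1498 = -884)
j = 59 (j = -1666 + 1725 = 59)
(S + j)*(Q + X) = (578 + 59)*(2312 - 884) = 637*1428 = 909636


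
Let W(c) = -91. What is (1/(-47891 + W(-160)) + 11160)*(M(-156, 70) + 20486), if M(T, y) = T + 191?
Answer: 10988567000999/47982 ≈ 2.2901e+8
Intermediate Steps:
M(T, y) = 191 + T
(1/(-47891 + W(-160)) + 11160)*(M(-156, 70) + 20486) = (1/(-47891 - 91) + 11160)*((191 - 156) + 20486) = (1/(-47982) + 11160)*(35 + 20486) = (-1/47982 + 11160)*20521 = (535479119/47982)*20521 = 10988567000999/47982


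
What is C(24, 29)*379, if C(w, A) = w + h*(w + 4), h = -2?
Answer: -12128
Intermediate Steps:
C(w, A) = -8 - w (C(w, A) = w - 2*(w + 4) = w - 2*(4 + w) = w + (-8 - 2*w) = -8 - w)
C(24, 29)*379 = (-8 - 1*24)*379 = (-8 - 24)*379 = -32*379 = -12128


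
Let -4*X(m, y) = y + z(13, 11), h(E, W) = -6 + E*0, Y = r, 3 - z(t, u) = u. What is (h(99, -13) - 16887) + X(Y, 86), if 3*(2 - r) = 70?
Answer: -33825/2 ≈ -16913.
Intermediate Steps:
r = -64/3 (r = 2 - ⅓*70 = 2 - 70/3 = -64/3 ≈ -21.333)
z(t, u) = 3 - u
Y = -64/3 ≈ -21.333
h(E, W) = -6 (h(E, W) = -6 + 0 = -6)
X(m, y) = 2 - y/4 (X(m, y) = -(y + (3 - 1*11))/4 = -(y + (3 - 11))/4 = -(y - 8)/4 = -(-8 + y)/4 = 2 - y/4)
(h(99, -13) - 16887) + X(Y, 86) = (-6 - 16887) + (2 - ¼*86) = -16893 + (2 - 43/2) = -16893 - 39/2 = -33825/2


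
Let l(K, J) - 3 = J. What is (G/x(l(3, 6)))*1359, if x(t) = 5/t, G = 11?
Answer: 134541/5 ≈ 26908.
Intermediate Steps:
l(K, J) = 3 + J
(G/x(l(3, 6)))*1359 = (11/((5/(3 + 6))))*1359 = (11/((5/9)))*1359 = (11/((5*(⅑))))*1359 = (11/(5/9))*1359 = (11*(9/5))*1359 = (99/5)*1359 = 134541/5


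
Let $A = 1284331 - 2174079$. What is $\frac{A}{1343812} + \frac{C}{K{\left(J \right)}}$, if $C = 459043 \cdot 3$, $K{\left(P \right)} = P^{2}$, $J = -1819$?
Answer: $- \frac{273340251620}{1111588184233} \approx -0.2459$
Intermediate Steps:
$C = 1377129$
$A = -889748$ ($A = 1284331 - 2174079 = -889748$)
$\frac{A}{1343812} + \frac{C}{K{\left(J \right)}} = - \frac{889748}{1343812} + \frac{1377129}{\left(-1819\right)^{2}} = \left(-889748\right) \frac{1}{1343812} + \frac{1377129}{3308761} = - \frac{222437}{335953} + 1377129 \cdot \frac{1}{3308761} = - \frac{222437}{335953} + \frac{1377129}{3308761} = - \frac{273340251620}{1111588184233}$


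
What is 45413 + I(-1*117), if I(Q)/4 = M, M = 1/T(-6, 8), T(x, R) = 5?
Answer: 227069/5 ≈ 45414.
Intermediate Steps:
M = ⅕ (M = 1/5 = ⅕ ≈ 0.20000)
I(Q) = ⅘ (I(Q) = 4*(⅕) = ⅘)
45413 + I(-1*117) = 45413 + ⅘ = 227069/5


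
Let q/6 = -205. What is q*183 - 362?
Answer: -225452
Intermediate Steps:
q = -1230 (q = 6*(-205) = -1230)
q*183 - 362 = -1230*183 - 362 = -225090 - 362 = -225452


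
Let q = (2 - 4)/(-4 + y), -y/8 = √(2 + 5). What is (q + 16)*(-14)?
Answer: -6041/27 - 14*√7/27 ≈ -225.11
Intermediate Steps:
y = -8*√7 (y = -8*√(2 + 5) = -8*√7 ≈ -21.166)
q = -2/(-4 - 8*√7) (q = (2 - 4)/(-4 - 8*√7) = -2/(-4 - 8*√7) ≈ 0.079472)
(q + 16)*(-14) = ((-1/54 + √7/27) + 16)*(-14) = (863/54 + √7/27)*(-14) = -6041/27 - 14*√7/27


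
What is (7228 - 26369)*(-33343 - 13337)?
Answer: 893501880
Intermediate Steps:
(7228 - 26369)*(-33343 - 13337) = -19141*(-46680) = 893501880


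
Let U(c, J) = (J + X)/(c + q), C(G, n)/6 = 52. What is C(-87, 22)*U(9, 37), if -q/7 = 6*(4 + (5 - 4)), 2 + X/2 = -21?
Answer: 936/67 ≈ 13.970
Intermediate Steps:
X = -46 (X = -4 + 2*(-21) = -4 - 42 = -46)
C(G, n) = 312 (C(G, n) = 6*52 = 312)
q = -210 (q = -42*(4 + (5 - 4)) = -42*(4 + 1) = -42*5 = -7*30 = -210)
U(c, J) = (-46 + J)/(-210 + c) (U(c, J) = (J - 46)/(c - 210) = (-46 + J)/(-210 + c))
C(-87, 22)*U(9, 37) = 312*((-46 + 37)/(-210 + 9)) = 312*(-9/(-201)) = 312*(-1/201*(-9)) = 312*(3/67) = 936/67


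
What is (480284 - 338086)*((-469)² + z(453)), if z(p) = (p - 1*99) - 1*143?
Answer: 31308018056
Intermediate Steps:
z(p) = -242 + p (z(p) = (p - 99) - 143 = (-99 + p) - 143 = -242 + p)
(480284 - 338086)*((-469)² + z(453)) = (480284 - 338086)*((-469)² + (-242 + 453)) = 142198*(219961 + 211) = 142198*220172 = 31308018056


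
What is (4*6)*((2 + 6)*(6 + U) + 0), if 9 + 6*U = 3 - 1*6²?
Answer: -192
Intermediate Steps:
U = -7 (U = -3/2 + (3 - 1*6²)/6 = -3/2 + (3 - 1*36)/6 = -3/2 + (3 - 36)/6 = -3/2 + (⅙)*(-33) = -3/2 - 11/2 = -7)
(4*6)*((2 + 6)*(6 + U) + 0) = (4*6)*((2 + 6)*(6 - 7) + 0) = 24*(8*(-1) + 0) = 24*(-8 + 0) = 24*(-8) = -192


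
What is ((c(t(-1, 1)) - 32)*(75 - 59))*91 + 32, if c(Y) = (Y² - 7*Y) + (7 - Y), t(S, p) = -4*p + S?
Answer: 58272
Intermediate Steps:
t(S, p) = S - 4*p
c(Y) = 7 + Y² - 8*Y
((c(t(-1, 1)) - 32)*(75 - 59))*91 + 32 = (((7 + (-1 - 4*1)² - 8*(-1 - 4*1)) - 32)*(75 - 59))*91 + 32 = (((7 + (-1 - 4)² - 8*(-1 - 4)) - 32)*16)*91 + 32 = (((7 + (-5)² - 8*(-5)) - 32)*16)*91 + 32 = (((7 + 25 + 40) - 32)*16)*91 + 32 = ((72 - 32)*16)*91 + 32 = (40*16)*91 + 32 = 640*91 + 32 = 58240 + 32 = 58272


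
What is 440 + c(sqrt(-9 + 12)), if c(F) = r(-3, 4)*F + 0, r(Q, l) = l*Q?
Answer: 440 - 12*sqrt(3) ≈ 419.22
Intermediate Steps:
r(Q, l) = Q*l
c(F) = -12*F (c(F) = (-3*4)*F + 0 = -12*F + 0 = -12*F)
440 + c(sqrt(-9 + 12)) = 440 - 12*sqrt(-9 + 12) = 440 - 12*sqrt(3)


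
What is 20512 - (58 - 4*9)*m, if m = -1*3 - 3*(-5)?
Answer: 20248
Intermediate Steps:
m = 12 (m = -3 + 15 = 12)
20512 - (58 - 4*9)*m = 20512 - (58 - 4*9)*12 = 20512 - (58 - 36)*12 = 20512 - 22*12 = 20512 - 1*264 = 20512 - 264 = 20248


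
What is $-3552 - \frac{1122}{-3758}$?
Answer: $- \frac{6673647}{1879} \approx -3551.7$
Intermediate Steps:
$-3552 - \frac{1122}{-3758} = -3552 - - \frac{561}{1879} = -3552 + \frac{561}{1879} = - \frac{6673647}{1879}$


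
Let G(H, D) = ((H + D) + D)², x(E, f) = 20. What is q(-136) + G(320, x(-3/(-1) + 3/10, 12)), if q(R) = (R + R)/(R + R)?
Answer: 129601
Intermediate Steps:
G(H, D) = (H + 2*D)² (G(H, D) = ((D + H) + D)² = (H + 2*D)²)
q(R) = 1 (q(R) = (2*R)/((2*R)) = (2*R)*(1/(2*R)) = 1)
q(-136) + G(320, x(-3/(-1) + 3/10, 12)) = 1 + (320 + 2*20)² = 1 + (320 + 40)² = 1 + 360² = 1 + 129600 = 129601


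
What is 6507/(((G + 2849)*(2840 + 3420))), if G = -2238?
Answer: 6507/3824860 ≈ 0.0017012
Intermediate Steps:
6507/(((G + 2849)*(2840 + 3420))) = 6507/(((-2238 + 2849)*(2840 + 3420))) = 6507/((611*6260)) = 6507/3824860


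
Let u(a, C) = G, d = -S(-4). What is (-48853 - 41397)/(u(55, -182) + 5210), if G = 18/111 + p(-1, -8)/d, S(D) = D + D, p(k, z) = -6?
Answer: -13357000/770993 ≈ -17.324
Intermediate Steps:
S(D) = 2*D
d = 8 (d = -2*(-4) = -1*(-8) = 8)
G = -87/148 (G = 18/111 - 6/8 = 18*(1/111) - 6*1/8 = 6/37 - 3/4 = -87/148 ≈ -0.58784)
u(a, C) = -87/148
(-48853 - 41397)/(u(55, -182) + 5210) = (-48853 - 41397)/(-87/148 + 5210) = -90250/770993/148 = -90250*148/770993 = -13357000/770993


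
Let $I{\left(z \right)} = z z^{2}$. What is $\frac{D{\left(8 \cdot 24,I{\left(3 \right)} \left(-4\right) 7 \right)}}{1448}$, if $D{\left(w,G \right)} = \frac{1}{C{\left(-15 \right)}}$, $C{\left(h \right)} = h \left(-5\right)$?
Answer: $\frac{1}{108600} \approx 9.2081 \cdot 10^{-6}$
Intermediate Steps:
$C{\left(h \right)} = - 5 h$
$I{\left(z \right)} = z^{3}$
$D{\left(w,G \right)} = \frac{1}{75}$ ($D{\left(w,G \right)} = \frac{1}{\left(-5\right) \left(-15\right)} = \frac{1}{75}$)
$\frac{D{\left(8 \cdot 24,I{\left(3 \right)} \left(-4\right) 7 \right)}}{1448} = \frac{1}{75 \cdot 1448} = \frac{1}{75} \cdot \frac{1}{1448} = \frac{1}{108600}$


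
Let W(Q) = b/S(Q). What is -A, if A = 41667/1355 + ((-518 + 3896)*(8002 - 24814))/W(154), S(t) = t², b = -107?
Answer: -1824986955186849/144985 ≈ -1.2587e+10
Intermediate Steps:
W(Q) = -107/Q²
A = 1824986955186849/144985 (A = 41667/1355 + ((-518 + 3896)*(8002 - 24814))/((-107/154²)) = 41667*(1/1355) + (3378*(-16812))/((-107*1/23716)) = 41667/1355 - 56790936/(-107/23716) = 41667/1355 - 56790936*(-23716/107) = 41667/1355 + 1346853838176/107 = 1824986955186849/144985 ≈ 1.2587e+10)
-A = -1*1824986955186849/144985 = -1824986955186849/144985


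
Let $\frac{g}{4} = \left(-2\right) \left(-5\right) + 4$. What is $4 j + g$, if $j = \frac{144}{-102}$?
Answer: $\frac{856}{17} \approx 50.353$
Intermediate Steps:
$g = 56$ ($g = 4 \left(\left(-2\right) \left(-5\right) + 4\right) = 4 \left(10 + 4\right) = 4 \cdot 14 = 56$)
$j = - \frac{24}{17}$ ($j = 144 \left(- \frac{1}{102}\right) = - \frac{24}{17} \approx -1.4118$)
$4 j + g = 4 \left(- \frac{24}{17}\right) + 56 = - \frac{96}{17} + 56 = \frac{856}{17}$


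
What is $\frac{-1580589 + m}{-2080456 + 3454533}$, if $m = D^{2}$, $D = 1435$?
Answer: $\frac{478636}{1374077} \approx 0.34833$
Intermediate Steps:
$m = 2059225$ ($m = 1435^{2} = 2059225$)
$\frac{-1580589 + m}{-2080456 + 3454533} = \frac{-1580589 + 2059225}{-2080456 + 3454533} = \frac{478636}{1374077}$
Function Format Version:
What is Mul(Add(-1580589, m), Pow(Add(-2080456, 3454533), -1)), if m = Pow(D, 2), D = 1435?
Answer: Rational(478636, 1374077) ≈ 0.34833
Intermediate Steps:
m = 2059225 (m = Pow(1435, 2) = 2059225)
Mul(Add(-1580589, m), Pow(Add(-2080456, 3454533), -1)) = Mul(Add(-1580589, 2059225), Pow(Add(-2080456, 3454533), -1)) = Mul(478636, Pow(1374077, -1)) = Mul(478636, Rational(1, 1374077)) = Rational(478636, 1374077)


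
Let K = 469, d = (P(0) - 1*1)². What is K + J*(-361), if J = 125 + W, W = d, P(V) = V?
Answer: -45017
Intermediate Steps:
d = 1 (d = (0 - 1*1)² = (0 - 1)² = (-1)² = 1)
W = 1
J = 126 (J = 125 + 1 = 126)
K + J*(-361) = 469 + 126*(-361) = 469 - 45486 = -45017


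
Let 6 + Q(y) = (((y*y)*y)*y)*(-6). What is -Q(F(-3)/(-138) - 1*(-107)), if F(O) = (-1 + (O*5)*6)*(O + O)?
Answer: 189297395339046/279841 ≈ 6.7645e+8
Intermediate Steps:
F(O) = 2*O*(-1 + 30*O) (F(O) = (-1 + (5*O)*6)*(2*O) = (-1 + 30*O)*(2*O) = 2*O*(-1 + 30*O))
Q(y) = -6 - 6*y⁴ (Q(y) = -6 + (((y*y)*y)*y)*(-6) = -6 + ((y²*y)*y)*(-6) = -6 + (y³*y)*(-6) = -6 + y⁴*(-6) = -6 - 6*y⁴)
-Q(F(-3)/(-138) - 1*(-107)) = -(-6 - 6*((2*(-3)*(-1 + 30*(-3)))/(-138) - 1*(-107))⁴) = -(-6 - 6*((2*(-3)*(-1 - 90))*(-1/138) + 107)⁴) = -(-6 - 6*((2*(-3)*(-91))*(-1/138) + 107)⁴) = -(-6 - 6*(546*(-1/138) + 107)⁴) = -(-6 - 6*(-91/23 + 107)⁴) = -(-6 - 6*(2370/23)⁴) = -(-6 - 6*31549565610000/279841) = -(-6 - 189297393660000/279841) = -1*(-189297395339046/279841) = 189297395339046/279841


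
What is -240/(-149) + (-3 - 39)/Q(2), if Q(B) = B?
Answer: -2889/149 ≈ -19.389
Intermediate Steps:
-240/(-149) + (-3 - 39)/Q(2) = -240/(-149) + (-3 - 39)/2 = -240*(-1/149) - 42*1/2 = 240/149 - 21 = -2889/149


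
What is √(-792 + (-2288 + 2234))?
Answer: 3*I*√94 ≈ 29.086*I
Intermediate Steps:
√(-792 + (-2288 + 2234)) = √(-792 - 54) = √(-846) = 3*I*√94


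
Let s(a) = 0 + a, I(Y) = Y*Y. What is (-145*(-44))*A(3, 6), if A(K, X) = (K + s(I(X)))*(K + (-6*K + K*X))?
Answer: 746460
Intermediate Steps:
I(Y) = Y²
s(a) = a
A(K, X) = (K + X²)*(-5*K + K*X) (A(K, X) = (K + X²)*(K + (-6*K + K*X)) = (K + X²)*(-5*K + K*X))
(-145*(-44))*A(3, 6) = (-145*(-44))*(3*(6³ - 5*3 - 5*6² + 3*6)) = 6380*(3*(216 - 15 - 5*36 + 18)) = 6380*(3*(216 - 15 - 180 + 18)) = 6380*(3*39) = 6380*117 = 746460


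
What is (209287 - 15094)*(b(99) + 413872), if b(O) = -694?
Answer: 80236275354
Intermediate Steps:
(209287 - 15094)*(b(99) + 413872) = (209287 - 15094)*(-694 + 413872) = 194193*413178 = 80236275354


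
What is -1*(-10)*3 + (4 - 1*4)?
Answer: 30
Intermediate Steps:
-1*(-10)*3 + (4 - 1*4) = 10*3 + (4 - 4) = 30 + 0 = 30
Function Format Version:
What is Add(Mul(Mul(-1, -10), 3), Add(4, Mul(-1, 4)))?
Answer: 30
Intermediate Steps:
Add(Mul(Mul(-1, -10), 3), Add(4, Mul(-1, 4))) = Add(Mul(10, 3), Add(4, -4)) = Add(30, 0) = 30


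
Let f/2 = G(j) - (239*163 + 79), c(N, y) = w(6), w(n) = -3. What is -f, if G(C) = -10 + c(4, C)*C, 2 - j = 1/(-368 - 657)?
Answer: 80056606/1025 ≈ 78104.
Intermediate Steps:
c(N, y) = -3
j = 2051/1025 (j = 2 - 1/(-368 - 657) = 2 - 1/(-1025) = 2 - 1*(-1/1025) = 2 + 1/1025 = 2051/1025 ≈ 2.0010)
G(C) = -10 - 3*C
f = -80056606/1025 (f = 2*((-10 - 3*2051/1025) - (239*163 + 79)) = 2*((-10 - 6153/1025) - (38957 + 79)) = 2*(-16403/1025 - 1*39036) = 2*(-16403/1025 - 39036) = 2*(-40028303/1025) = -80056606/1025 ≈ -78104.)
-f = -1*(-80056606/1025) = 80056606/1025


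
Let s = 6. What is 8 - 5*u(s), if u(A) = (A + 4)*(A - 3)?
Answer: -142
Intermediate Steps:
u(A) = (-3 + A)*(4 + A) (u(A) = (4 + A)*(-3 + A) = (-3 + A)*(4 + A))
8 - 5*u(s) = 8 - 5*(-12 + 6 + 6²) = 8 - 5*(-12 + 6 + 36) = 8 - 5*30 = 8 - 150 = -142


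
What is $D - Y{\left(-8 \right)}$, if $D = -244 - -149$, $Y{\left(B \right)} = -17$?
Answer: $-78$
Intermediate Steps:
$D = -95$ ($D = -244 + 149 = -95$)
$D - Y{\left(-8 \right)} = -95 - -17 = -95 + 17 = -78$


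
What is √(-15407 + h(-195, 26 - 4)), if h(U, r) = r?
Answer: I*√15385 ≈ 124.04*I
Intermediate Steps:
√(-15407 + h(-195, 26 - 4)) = √(-15407 + (26 - 4)) = √(-15407 + 22) = √(-15385) = I*√15385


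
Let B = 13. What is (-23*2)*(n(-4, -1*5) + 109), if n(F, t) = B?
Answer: -5612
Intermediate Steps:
n(F, t) = 13
(-23*2)*(n(-4, -1*5) + 109) = (-23*2)*(13 + 109) = -46*122 = -5612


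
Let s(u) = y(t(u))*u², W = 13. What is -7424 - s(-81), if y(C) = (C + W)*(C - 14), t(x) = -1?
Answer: 1173556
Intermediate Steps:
y(C) = (-14 + C)*(13 + C) (y(C) = (C + 13)*(C - 14) = (13 + C)*(-14 + C) = (-14 + C)*(13 + C))
s(u) = -180*u² (s(u) = (-182 + (-1)² - 1*(-1))*u² = (-182 + 1 + 1)*u² = -180*u²)
-7424 - s(-81) = -7424 - (-180)*(-81)² = -7424 - (-180)*6561 = -7424 - 1*(-1180980) = -7424 + 1180980 = 1173556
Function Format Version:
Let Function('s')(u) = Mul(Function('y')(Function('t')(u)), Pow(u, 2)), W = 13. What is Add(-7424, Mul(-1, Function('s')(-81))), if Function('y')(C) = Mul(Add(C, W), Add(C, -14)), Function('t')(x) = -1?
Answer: 1173556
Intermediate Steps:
Function('y')(C) = Mul(Add(-14, C), Add(13, C)) (Function('y')(C) = Mul(Add(C, 13), Add(C, -14)) = Mul(Add(13, C), Add(-14, C)) = Mul(Add(-14, C), Add(13, C)))
Function('s')(u) = Mul(-180, Pow(u, 2)) (Function('s')(u) = Mul(Add(-182, Pow(-1, 2), Mul(-1, -1)), Pow(u, 2)) = Mul(Add(-182, 1, 1), Pow(u, 2)) = Mul(-180, Pow(u, 2)))
Add(-7424, Mul(-1, Function('s')(-81))) = Add(-7424, Mul(-1, Mul(-180, Pow(-81, 2)))) = Add(-7424, Mul(-1, Mul(-180, 6561))) = Add(-7424, Mul(-1, -1180980)) = Add(-7424, 1180980) = 1173556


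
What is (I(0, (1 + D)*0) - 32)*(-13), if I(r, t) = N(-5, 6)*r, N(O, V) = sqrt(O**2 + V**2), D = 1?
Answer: 416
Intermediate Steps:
I(r, t) = r*sqrt(61) (I(r, t) = sqrt((-5)**2 + 6**2)*r = sqrt(25 + 36)*r = sqrt(61)*r = r*sqrt(61))
(I(0, (1 + D)*0) - 32)*(-13) = (0*sqrt(61) - 32)*(-13) = (0 - 32)*(-13) = -32*(-13) = 416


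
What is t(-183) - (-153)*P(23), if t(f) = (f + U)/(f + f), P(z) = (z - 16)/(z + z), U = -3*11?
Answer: 66987/2806 ≈ 23.873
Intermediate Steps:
U = -33
P(z) = (-16 + z)/(2*z) (P(z) = (-16 + z)/((2*z)) = (-16 + z)*(1/(2*z)) = (-16 + z)/(2*z))
t(f) = (-33 + f)/(2*f) (t(f) = (f - 33)/(f + f) = (-33 + f)/((2*f)) = (-33 + f)*(1/(2*f)) = (-33 + f)/(2*f))
t(-183) - (-153)*P(23) = (1/2)*(-33 - 183)/(-183) - (-153)*(1/2)*(-16 + 23)/23 = (1/2)*(-1/183)*(-216) - (-153)*(1/2)*(1/23)*7 = 36/61 - (-153)*7/46 = 36/61 - 1*(-1071/46) = 36/61 + 1071/46 = 66987/2806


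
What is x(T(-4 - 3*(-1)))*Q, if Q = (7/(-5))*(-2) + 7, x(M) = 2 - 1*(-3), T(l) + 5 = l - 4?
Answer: 49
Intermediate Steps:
T(l) = -9 + l (T(l) = -5 + (l - 4) = -5 + (-4 + l) = -9 + l)
x(M) = 5 (x(M) = 2 + 3 = 5)
Q = 49/5 (Q = (7*(-1/5))*(-2) + 7 = -7/5*(-2) + 7 = 14/5 + 7 = 49/5 ≈ 9.8000)
x(T(-4 - 3*(-1)))*Q = 5*(49/5) = 49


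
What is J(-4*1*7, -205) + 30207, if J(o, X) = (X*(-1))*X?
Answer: -11818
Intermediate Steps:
J(o, X) = -X**2 (J(o, X) = (-X)*X = -X**2)
J(-4*1*7, -205) + 30207 = -1*(-205)**2 + 30207 = -1*42025 + 30207 = -42025 + 30207 = -11818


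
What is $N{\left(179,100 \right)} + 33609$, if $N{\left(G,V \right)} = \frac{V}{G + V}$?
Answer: $\frac{9377011}{279} \approx 33609.0$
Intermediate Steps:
$N{\left(179,100 \right)} + 33609 = \frac{100}{179 + 100} + 33609 = \frac{100}{279} + 33609 = \frac{9377011}{279}$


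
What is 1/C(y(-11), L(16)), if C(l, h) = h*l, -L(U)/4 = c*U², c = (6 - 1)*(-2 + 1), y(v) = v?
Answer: -1/56320 ≈ -1.7756e-5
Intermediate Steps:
c = -5 (c = 5*(-1) = -5)
L(U) = 20*U² (L(U) = -(-20)*U² = 20*U²)
1/C(y(-11), L(16)) = 1/((20*16²)*(-11)) = 1/((20*256)*(-11)) = 1/(5120*(-11)) = 1/(-56320) = -1/56320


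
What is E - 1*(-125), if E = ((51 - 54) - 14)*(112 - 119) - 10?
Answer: 234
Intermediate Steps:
E = 109 (E = (-3 - 14)*(-7) - 10 = -17*(-7) - 10 = 119 - 10 = 109)
E - 1*(-125) = 109 - 1*(-125) = 109 + 125 = 234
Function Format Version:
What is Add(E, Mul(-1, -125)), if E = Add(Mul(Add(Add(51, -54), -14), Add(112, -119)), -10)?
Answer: 234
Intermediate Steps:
E = 109 (E = Add(Mul(Add(-3, -14), -7), -10) = Add(Mul(-17, -7), -10) = Add(119, -10) = 109)
Add(E, Mul(-1, -125)) = Add(109, Mul(-1, -125)) = Add(109, 125) = 234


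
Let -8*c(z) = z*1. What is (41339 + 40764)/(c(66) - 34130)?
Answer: -328412/136553 ≈ -2.4050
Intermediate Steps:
c(z) = -z/8
(41339 + 40764)/(c(66) - 34130) = (41339 + 40764)/(-⅛*66 - 34130) = 82103/(-33/4 - 34130) = 82103/(-136553/4) = 82103*(-4/136553) = -328412/136553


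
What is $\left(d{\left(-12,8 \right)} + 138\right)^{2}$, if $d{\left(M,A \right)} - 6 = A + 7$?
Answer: $25281$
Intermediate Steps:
$d{\left(M,A \right)} = 13 + A$ ($d{\left(M,A \right)} = 6 + \left(A + 7\right) = 6 + \left(7 + A\right) = 13 + A$)
$\left(d{\left(-12,8 \right)} + 138\right)^{2} = \left(\left(13 + 8\right) + 138\right)^{2} = \left(21 + 138\right)^{2} = 159^{2} = 25281$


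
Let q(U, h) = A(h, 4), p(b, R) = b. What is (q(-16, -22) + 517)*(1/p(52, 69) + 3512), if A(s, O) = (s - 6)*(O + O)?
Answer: 53509125/52 ≈ 1.0290e+6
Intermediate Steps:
A(s, O) = 2*O*(-6 + s) (A(s, O) = (-6 + s)*(2*O) = 2*O*(-6 + s))
q(U, h) = -48 + 8*h (q(U, h) = 2*4*(-6 + h) = -48 + 8*h)
(q(-16, -22) + 517)*(1/p(52, 69) + 3512) = ((-48 + 8*(-22)) + 517)*(1/52 + 3512) = ((-48 - 176) + 517)*(1/52 + 3512) = (-224 + 517)*(182625/52) = 293*(182625/52) = 53509125/52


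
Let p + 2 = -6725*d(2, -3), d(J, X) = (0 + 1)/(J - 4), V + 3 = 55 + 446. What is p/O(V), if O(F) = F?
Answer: 6721/996 ≈ 6.7480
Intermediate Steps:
V = 498 (V = -3 + (55 + 446) = -3 + 501 = 498)
d(J, X) = 1/(-4 + J)
p = 6721/2 (p = -2 - 6725/(-4 + 2) = -2 - 6725/(-2) = -2 - 6725*(-½) = -2 + 6725/2 = 6721/2 ≈ 3360.5)
p/O(V) = (6721/2)/498 = (6721/2)*(1/498) = 6721/996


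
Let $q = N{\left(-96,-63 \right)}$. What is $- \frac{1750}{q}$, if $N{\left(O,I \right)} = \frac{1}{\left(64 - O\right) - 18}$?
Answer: $-248500$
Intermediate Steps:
$N{\left(O,I \right)} = \frac{1}{46 - O}$
$q = \frac{1}{142}$ ($q = - \frac{1}{-46 - 96} = - \frac{1}{-142} = \left(-1\right) \left(- \frac{1}{142}\right) = \frac{1}{142} \approx 0.0070423$)
$- \frac{1750}{q} = - 1750 \frac{1}{\frac{1}{142}} = \left(-1750\right) 142 = -248500$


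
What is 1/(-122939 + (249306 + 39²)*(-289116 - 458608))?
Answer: -1/187549490687 ≈ -5.3319e-12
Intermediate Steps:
1/(-122939 + (249306 + 39²)*(-289116 - 458608)) = 1/(-122939 + (249306 + 1521)*(-747724)) = 1/(-122939 + 250827*(-747724)) = 1/(-122939 - 187549367748) = 1/(-187549490687) = -1/187549490687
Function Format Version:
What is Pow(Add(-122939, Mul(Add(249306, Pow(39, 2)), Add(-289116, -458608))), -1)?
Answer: Rational(-1, 187549490687) ≈ -5.3319e-12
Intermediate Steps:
Pow(Add(-122939, Mul(Add(249306, Pow(39, 2)), Add(-289116, -458608))), -1) = Pow(Add(-122939, Mul(Add(249306, 1521), -747724)), -1) = Pow(Add(-122939, Mul(250827, -747724)), -1) = Pow(Add(-122939, -187549367748), -1) = Pow(-187549490687, -1) = Rational(-1, 187549490687)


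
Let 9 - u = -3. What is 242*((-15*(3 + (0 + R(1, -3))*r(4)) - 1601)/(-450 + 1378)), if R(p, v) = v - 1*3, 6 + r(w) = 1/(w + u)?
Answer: -2110603/3712 ≈ -568.59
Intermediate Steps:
u = 12 (u = 9 - 1*(-3) = 9 + 3 = 12)
r(w) = -6 + 1/(12 + w) (r(w) = -6 + 1/(w + 12) = -6 + 1/(12 + w))
R(p, v) = -3 + v (R(p, v) = v - 3 = -3 + v)
242*((-15*(3 + (0 + R(1, -3))*r(4)) - 1601)/(-450 + 1378)) = 242*((-15*(3 + (0 + (-3 - 3))*((-71 - 6*4)/(12 + 4))) - 1601)/(-450 + 1378)) = 242*((-15*(3 + (0 - 6)*((-71 - 24)/16)) - 1601)/928) = 242*((-15*(3 - 3*(-95)/8) - 1601)*(1/928)) = 242*((-15*(3 - 6*(-95/16)) - 1601)*(1/928)) = 242*((-15*(3 + 285/8) - 1601)*(1/928)) = 242*((-15*309/8 - 1601)*(1/928)) = 242*((-4635/8 - 1601)*(1/928)) = 242*(-17443/8*1/928) = 242*(-17443/7424) = -2110603/3712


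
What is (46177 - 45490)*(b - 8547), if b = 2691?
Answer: -4023072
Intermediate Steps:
(46177 - 45490)*(b - 8547) = (46177 - 45490)*(2691 - 8547) = 687*(-5856) = -4023072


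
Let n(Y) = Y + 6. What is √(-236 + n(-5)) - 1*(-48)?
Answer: 48 + I*√235 ≈ 48.0 + 15.33*I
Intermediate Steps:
n(Y) = 6 + Y
√(-236 + n(-5)) - 1*(-48) = √(-236 + (6 - 5)) - 1*(-48) = √(-236 + 1) + 48 = √(-235) + 48 = I*√235 + 48 = 48 + I*√235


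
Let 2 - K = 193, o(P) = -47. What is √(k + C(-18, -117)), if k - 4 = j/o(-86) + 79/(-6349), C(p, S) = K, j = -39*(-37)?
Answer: I*√19386252510443/298403 ≈ 14.755*I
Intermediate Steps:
K = -191 (K = 2 - 1*193 = 2 - 193 = -191)
j = 1443
C(p, S) = -191
k = -7971708/298403 (k = 4 + (1443/(-47) + 79/(-6349)) = 4 + (1443*(-1/47) + 79*(-1/6349)) = 4 + (-1443/47 - 79/6349) = 4 - 9165320/298403 = -7971708/298403 ≈ -26.715)
√(k + C(-18, -117)) = √(-7971708/298403 - 191) = √(-64966681/298403) = I*√19386252510443/298403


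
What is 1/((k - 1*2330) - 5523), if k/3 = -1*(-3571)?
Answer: 1/2860 ≈ 0.00034965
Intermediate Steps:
k = 10713 (k = 3*(-1*(-3571)) = 3*3571 = 10713)
1/((k - 1*2330) - 5523) = 1/((10713 - 1*2330) - 5523) = 1/((10713 - 2330) - 5523) = 1/(8383 - 5523) = 1/2860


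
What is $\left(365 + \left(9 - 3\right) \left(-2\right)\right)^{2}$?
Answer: $124609$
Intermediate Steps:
$\left(365 + \left(9 - 3\right) \left(-2\right)\right)^{2} = \left(365 + 6 \left(-2\right)\right)^{2} = \left(365 - 12\right)^{2} = 353^{2} = 124609$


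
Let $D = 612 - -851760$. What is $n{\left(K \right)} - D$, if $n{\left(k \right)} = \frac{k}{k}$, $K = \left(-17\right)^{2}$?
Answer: $-852371$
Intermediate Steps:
$K = 289$
$n{\left(k \right)} = 1$
$D = 852372$ ($D = 612 + 851760 = 852372$)
$n{\left(K \right)} - D = 1 - 852372 = -852371$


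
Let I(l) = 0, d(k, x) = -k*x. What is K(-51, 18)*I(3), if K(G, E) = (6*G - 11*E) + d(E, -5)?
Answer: 0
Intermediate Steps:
d(k, x) = -k*x
K(G, E) = -6*E + 6*G (K(G, E) = (6*G - 11*E) - 1*E*(-5) = (-11*E + 6*G) + 5*E = -6*E + 6*G)
K(-51, 18)*I(3) = (-6*18 + 6*(-51))*0 = (-108 - 306)*0 = -414*0 = 0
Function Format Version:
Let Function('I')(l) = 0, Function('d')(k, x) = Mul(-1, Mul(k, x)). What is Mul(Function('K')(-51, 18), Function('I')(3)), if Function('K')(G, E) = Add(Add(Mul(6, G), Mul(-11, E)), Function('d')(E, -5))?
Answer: 0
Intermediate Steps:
Function('d')(k, x) = Mul(-1, k, x)
Function('K')(G, E) = Add(Mul(-6, E), Mul(6, G)) (Function('K')(G, E) = Add(Add(Mul(6, G), Mul(-11, E)), Mul(-1, E, -5)) = Add(Add(Mul(-11, E), Mul(6, G)), Mul(5, E)) = Add(Mul(-6, E), Mul(6, G)))
Mul(Function('K')(-51, 18), Function('I')(3)) = Mul(Add(Mul(-6, 18), Mul(6, -51)), 0) = Mul(Add(-108, -306), 0) = Mul(-414, 0) = 0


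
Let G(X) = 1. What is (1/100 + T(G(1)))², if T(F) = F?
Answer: 10201/10000 ≈ 1.0201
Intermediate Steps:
(1/100 + T(G(1)))² = (1/100 + 1)² = (101/100)² = 10201/10000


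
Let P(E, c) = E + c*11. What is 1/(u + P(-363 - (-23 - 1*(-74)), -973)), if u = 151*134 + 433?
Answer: 1/9550 ≈ 0.00010471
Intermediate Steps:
P(E, c) = E + 11*c
u = 20667 (u = 20234 + 433 = 20667)
1/(u + P(-363 - (-23 - 1*(-74)), -973)) = 1/(20667 + ((-363 - (-23 - 1*(-74))) + 11*(-973))) = 1/(20667 + ((-363 - (-23 + 74)) - 10703)) = 1/(20667 + ((-363 - 1*51) - 10703)) = 1/(20667 + ((-363 - 51) - 10703)) = 1/(20667 + (-414 - 10703)) = 1/(20667 - 11117) = 1/9550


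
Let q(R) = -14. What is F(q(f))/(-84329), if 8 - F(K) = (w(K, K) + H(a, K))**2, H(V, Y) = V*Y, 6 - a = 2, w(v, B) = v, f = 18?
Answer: 4892/84329 ≈ 0.058011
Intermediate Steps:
a = 4 (a = 6 - 1*2 = 6 - 2 = 4)
F(K) = 8 - 25*K**2 (F(K) = 8 - (K + 4*K)**2 = 8 - (5*K)**2 = 8 - 25*K**2)
F(q(f))/(-84329) = (8 - 25*(-14)**2)/(-84329) = (8 - 25*196)*(-1/84329) = (8 - 4900)*(-1/84329) = -4892*(-1/84329) = 4892/84329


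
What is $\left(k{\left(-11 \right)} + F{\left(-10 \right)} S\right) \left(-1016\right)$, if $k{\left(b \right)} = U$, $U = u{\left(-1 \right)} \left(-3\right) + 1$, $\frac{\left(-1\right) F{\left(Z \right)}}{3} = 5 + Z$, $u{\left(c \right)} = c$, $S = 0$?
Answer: $-4064$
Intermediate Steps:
$F{\left(Z \right)} = -15 - 3 Z$ ($F{\left(Z \right)} = - 3 \left(5 + Z\right) = -15 - 3 Z$)
$U = 4$ ($U = \left(-1\right) \left(-3\right) + 1 = 3 + 1 = 4$)
$k{\left(b \right)} = 4$
$\left(k{\left(-11 \right)} + F{\left(-10 \right)} S\right) \left(-1016\right) = \left(4 + \left(-15 - -30\right) 0\right) \left(-1016\right) = \left(4 + \left(-15 + 30\right) 0\right) \left(-1016\right) = \left(4 + 15 \cdot 0\right) \left(-1016\right) = \left(4 + 0\right) \left(-1016\right) = 4 \left(-1016\right) = -4064$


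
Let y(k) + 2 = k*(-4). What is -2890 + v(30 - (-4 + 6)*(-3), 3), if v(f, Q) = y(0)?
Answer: -2892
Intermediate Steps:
y(k) = -2 - 4*k (y(k) = -2 + k*(-4) = -2 - 4*k)
v(f, Q) = -2 (v(f, Q) = -2 - 4*0 = -2 + 0 = -2)
-2890 + v(30 - (-4 + 6)*(-3), 3) = -2890 - 2 = -2892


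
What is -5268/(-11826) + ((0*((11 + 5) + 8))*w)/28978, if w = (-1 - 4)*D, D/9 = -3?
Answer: 878/1971 ≈ 0.44546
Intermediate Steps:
D = -27 (D = 9*(-3) = -27)
w = 135 (w = (-1 - 4)*(-27) = -5*(-27) = 135)
-5268/(-11826) + ((0*((11 + 5) + 8))*w)/28978 = -5268/(-11826) + ((0*((11 + 5) + 8))*135)/28978 = -5268*(-1/11826) + ((0*(16 + 8))*135)*(1/28978) = 878/1971 + ((0*24)*135)*(1/28978) = 878/1971 + (0*135)*(1/28978) = 878/1971 + 0*(1/28978) = 878/1971 + 0 = 878/1971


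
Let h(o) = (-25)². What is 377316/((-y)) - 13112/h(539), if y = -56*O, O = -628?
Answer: -174236329/5495000 ≈ -31.708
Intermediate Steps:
h(o) = 625
y = 35168 (y = -56*(-628) = 35168)
377316/((-y)) - 13112/h(539) = 377316/((-1*35168)) - 13112/625 = 377316/(-35168) - 13112*1/625 = 377316*(-1/35168) - 13112/625 = -94329/8792 - 13112/625 = -174236329/5495000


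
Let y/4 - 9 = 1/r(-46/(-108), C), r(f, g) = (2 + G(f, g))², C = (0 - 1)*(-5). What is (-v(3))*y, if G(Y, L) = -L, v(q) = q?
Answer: -328/3 ≈ -109.33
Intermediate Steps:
C = 5 (C = -1*(-5) = 5)
r(f, g) = (2 - g)²
y = 328/9 (y = 36 + 4/((-2 + 5)²) = 36 + 4/(3²) = 36 + 4/9 = 328/9 ≈ 36.444)
(-v(3))*y = -1*3*(328/9) = -3*328/9 = -328/3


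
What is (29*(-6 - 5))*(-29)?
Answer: 9251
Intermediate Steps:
(29*(-6 - 5))*(-29) = (29*(-11))*(-29) = -319*(-29) = 9251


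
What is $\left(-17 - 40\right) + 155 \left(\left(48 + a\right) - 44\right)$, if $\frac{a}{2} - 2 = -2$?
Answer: $563$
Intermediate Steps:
$a = 0$ ($a = 4 + 2 \left(-2\right) = 4 - 4 = 0$)
$\left(-17 - 40\right) + 155 \left(\left(48 + a\right) - 44\right) = \left(-17 - 40\right) + 155 \left(\left(48 + 0\right) - 44\right) = -57 + 155 \left(48 - 44\right) = -57 + 155 \cdot 4 = -57 + 620 = 563$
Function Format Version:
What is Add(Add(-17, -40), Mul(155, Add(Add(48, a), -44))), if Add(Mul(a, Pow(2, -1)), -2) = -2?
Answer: 563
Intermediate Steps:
a = 0 (a = Add(4, Mul(2, -2)) = Add(4, -4) = 0)
Add(Add(-17, -40), Mul(155, Add(Add(48, a), -44))) = Add(Add(-17, -40), Mul(155, Add(Add(48, 0), -44))) = Add(-57, Mul(155, Add(48, -44))) = Add(-57, Mul(155, 4)) = Add(-57, 620) = 563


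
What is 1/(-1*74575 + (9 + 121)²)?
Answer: -1/57675 ≈ -1.7339e-5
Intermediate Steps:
1/(-1*74575 + (9 + 121)²) = 1/(-74575 + 130²) = 1/(-74575 + 16900) = 1/(-57675) = -1/57675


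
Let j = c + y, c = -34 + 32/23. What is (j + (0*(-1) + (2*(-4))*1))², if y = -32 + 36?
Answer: 708964/529 ≈ 1340.2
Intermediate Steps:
c = -750/23 (c = -34 + 32*(1/23) = -34 + 32/23 = -750/23 ≈ -32.609)
y = 4
j = -658/23 (j = -750/23 + 4 = -658/23 ≈ -28.609)
(j + (0*(-1) + (2*(-4))*1))² = (-658/23 + (0*(-1) + (2*(-4))*1))² = (-658/23 + (0 - 8*1))² = (-658/23 + (0 - 8))² = (-658/23 - 8)² = (-842/23)² = 708964/529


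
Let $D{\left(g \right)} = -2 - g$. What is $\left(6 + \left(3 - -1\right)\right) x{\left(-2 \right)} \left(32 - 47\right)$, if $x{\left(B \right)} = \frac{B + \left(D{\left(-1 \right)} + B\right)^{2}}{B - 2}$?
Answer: $\frac{525}{2} \approx 262.5$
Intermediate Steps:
$x{\left(B \right)} = \frac{B + \left(-1 + B\right)^{2}}{-2 + B}$ ($x{\left(B \right)} = \frac{B + \left(\left(-2 - -1\right) + B\right)^{2}}{B - 2} = \frac{B + \left(\left(-2 + 1\right) + B\right)^{2}}{-2 + B} = \frac{B + \left(-1 + B\right)^{2}}{-2 + B}$)
$\left(6 + \left(3 - -1\right)\right) x{\left(-2 \right)} \left(32 - 47\right) = \left(6 + \left(3 - -1\right)\right) \frac{-2 + \left(-1 - 2\right)^{2}}{-2 - 2} \left(32 - 47\right) = \left(6 + \left(3 + 1\right)\right) \frac{-2 + \left(-3\right)^{2}}{-4} \left(-15\right) = \left(6 + 4\right) \left(- \frac{-2 + 9}{4}\right) \left(-15\right) = 10 \left(\left(- \frac{1}{4}\right) 7\right) \left(-15\right) = 10 \left(- \frac{7}{4}\right) \left(-15\right) = \left(- \frac{35}{2}\right) \left(-15\right) = \frac{525}{2}$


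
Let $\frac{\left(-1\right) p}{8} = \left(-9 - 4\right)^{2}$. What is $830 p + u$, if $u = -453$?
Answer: $-1122613$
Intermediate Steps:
$p = -1352$ ($p = - 8 \left(-9 - 4\right)^{2} = - 8 \left(-13\right)^{2} = \left(-8\right) 169 = -1352$)
$830 p + u = 830 \left(-1352\right) - 453 = -1122160 - 453 = -1122613$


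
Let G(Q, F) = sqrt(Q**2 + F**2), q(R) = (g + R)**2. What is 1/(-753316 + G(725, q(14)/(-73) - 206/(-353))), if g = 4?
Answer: -500232981903076/376833159948689980835 - 25769*sqrt(349046607619181)/376833159948689980835 ≈ -1.3287e-6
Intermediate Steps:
q(R) = (4 + R)**2
G(Q, F) = sqrt(F**2 + Q**2)
1/(-753316 + G(725, q(14)/(-73) - 206/(-353))) = 1/(-753316 + sqrt(((4 + 14)**2/(-73) - 206/(-353))**2 + 725**2)) = 1/(-753316 + sqrt((18**2*(-1/73) - 206*(-1/353))**2 + 525625)) = 1/(-753316 + sqrt((324*(-1/73) + 206/353)**2 + 525625)) = 1/(-753316 + sqrt((-324/73 + 206/353)**2 + 525625)) = 1/(-753316 + sqrt((-99334/25769)**2 + 525625)) = 1/(-753316 + sqrt(9867243556/664041361 + 525625)) = 1/(-753316 + sqrt(349046607619181/664041361)) = 1/(-753316 + sqrt(349046607619181)/25769)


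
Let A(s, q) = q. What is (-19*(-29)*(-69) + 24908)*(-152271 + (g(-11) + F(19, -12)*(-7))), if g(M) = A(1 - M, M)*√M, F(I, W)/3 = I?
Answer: 2001656370 + 144221*I*√11 ≈ 2.0017e+9 + 4.7833e+5*I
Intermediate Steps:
F(I, W) = 3*I
g(M) = M^(3/2) (g(M) = M*√M = M^(3/2))
(-19*(-29)*(-69) + 24908)*(-152271 + (g(-11) + F(19, -12)*(-7))) = (-19*(-29)*(-69) + 24908)*(-152271 + ((-11)^(3/2) + (3*19)*(-7))) = (551*(-69) + 24908)*(-152271 + (-11*I*√11 + 57*(-7))) = (-38019 + 24908)*(-152271 + (-11*I*√11 - 399)) = -13111*(-152271 + (-399 - 11*I*√11)) = -13111*(-152670 - 11*I*√11) = 2001656370 + 144221*I*√11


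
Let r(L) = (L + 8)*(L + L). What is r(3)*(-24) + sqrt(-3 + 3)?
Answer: -1584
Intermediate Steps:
r(L) = 2*L*(8 + L) (r(L) = (8 + L)*(2*L) = 2*L*(8 + L))
r(3)*(-24) + sqrt(-3 + 3) = (2*3*(8 + 3))*(-24) + sqrt(-3 + 3) = (2*3*11)*(-24) + sqrt(0) = 66*(-24) + 0 = -1584 + 0 = -1584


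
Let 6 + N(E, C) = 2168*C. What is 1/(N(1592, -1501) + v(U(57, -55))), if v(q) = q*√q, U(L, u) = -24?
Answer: I/(2*(-1627087*I + 24*√6)) ≈ -3.073e-7 + 1.1103e-11*I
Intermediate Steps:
N(E, C) = -6 + 2168*C
v(q) = q^(3/2)
1/(N(1592, -1501) + v(U(57, -55))) = 1/((-6 + 2168*(-1501)) + (-24)^(3/2)) = 1/((-6 - 3254168) - 48*I*√6) = 1/(-3254174 - 48*I*√6)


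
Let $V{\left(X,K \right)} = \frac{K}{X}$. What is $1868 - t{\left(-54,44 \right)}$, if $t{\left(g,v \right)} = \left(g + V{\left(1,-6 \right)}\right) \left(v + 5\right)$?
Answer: $4808$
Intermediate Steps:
$t{\left(g,v \right)} = \left(-6 + g\right) \left(5 + v\right)$ ($t{\left(g,v \right)} = \left(g - \frac{6}{1}\right) \left(v + 5\right) = \left(g - 6\right) \left(5 + v\right) = \left(-6 + g\right) \left(5 + v\right)$)
$1868 - t{\left(-54,44 \right)} = 1868 - \left(-30 - 264 + 5 \left(-54\right) - 2376\right) = 1868 - \left(-30 - 264 - 270 - 2376\right) = 1868 - -2940 = 1868 + 2940 = 4808$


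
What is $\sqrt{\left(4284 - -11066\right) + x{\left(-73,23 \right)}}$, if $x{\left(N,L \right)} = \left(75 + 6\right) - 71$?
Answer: $32 \sqrt{15} \approx 123.94$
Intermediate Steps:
$x{\left(N,L \right)} = 10$ ($x{\left(N,L \right)} = 81 - 71 = 10$)
$\sqrt{\left(4284 - -11066\right) + x{\left(-73,23 \right)}} = \sqrt{\left(4284 - -11066\right) + 10} = \sqrt{\left(4284 + 11066\right) + 10} = \sqrt{15350 + 10} = \sqrt{15360} = 32 \sqrt{15}$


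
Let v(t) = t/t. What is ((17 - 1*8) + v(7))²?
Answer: 100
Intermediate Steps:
v(t) = 1
((17 - 1*8) + v(7))² = ((17 - 1*8) + 1)² = ((17 - 8) + 1)² = (9 + 1)² = 10² = 100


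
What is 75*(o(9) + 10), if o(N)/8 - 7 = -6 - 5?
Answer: -1650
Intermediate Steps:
o(N) = -32 (o(N) = 56 + 8*(-6 - 5) = 56 + 8*(-11) = 56 - 88 = -32)
75*(o(9) + 10) = 75*(-32 + 10) = 75*(-22) = -1650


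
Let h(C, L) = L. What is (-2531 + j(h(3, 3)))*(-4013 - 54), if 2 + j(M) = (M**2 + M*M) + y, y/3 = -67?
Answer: 11045972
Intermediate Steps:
y = -201 (y = 3*(-67) = -201)
j(M) = -203 + 2*M**2 (j(M) = -2 + ((M**2 + M*M) - 201) = -2 + ((M**2 + M**2) - 201) = -2 + (2*M**2 - 201) = -2 + (-201 + 2*M**2) = -203 + 2*M**2)
(-2531 + j(h(3, 3)))*(-4013 - 54) = (-2531 + (-203 + 2*3**2))*(-4013 - 54) = (-2531 + (-203 + 2*9))*(-4067) = (-2531 + (-203 + 18))*(-4067) = (-2531 - 185)*(-4067) = -2716*(-4067) = 11045972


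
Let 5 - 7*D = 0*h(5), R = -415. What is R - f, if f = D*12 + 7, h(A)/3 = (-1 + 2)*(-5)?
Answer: -3014/7 ≈ -430.57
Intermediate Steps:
h(A) = -15 (h(A) = 3*((-1 + 2)*(-5)) = 3*(1*(-5)) = 3*(-5) = -15)
D = 5/7 (D = 5/7 - 0*(-15) = 5/7 - ⅐*0 = 5/7 + 0 = 5/7 ≈ 0.71429)
f = 109/7 (f = (5/7)*12 + 7 = 60/7 + 7 = 109/7 ≈ 15.571)
R - f = -415 - 1*109/7 = -415 - 109/7 = -3014/7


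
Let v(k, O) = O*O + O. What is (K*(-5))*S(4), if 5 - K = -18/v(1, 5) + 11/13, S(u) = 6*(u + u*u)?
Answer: -37080/13 ≈ -2852.3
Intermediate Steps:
v(k, O) = O + O² (v(k, O) = O² + O = O + O²)
S(u) = 6*u + 6*u² (S(u) = 6*(u + u²) = 6*u + 6*u²)
K = 309/65 (K = 5 - (-18*1/(5*(1 + 5)) + 11/13) = 5 - (-18/(5*6) + 11*(1/13)) = 5 - (-18/30 + 11/13) = 5 - (-18*1/30 + 11/13) = 5 - (-⅗ + 11/13) = 5 - 1*16/65 = 5 - 16/65 = 309/65 ≈ 4.7538)
(K*(-5))*S(4) = ((309/65)*(-5))*(6*4*(1 + 4)) = -1854*4*5/13 = -309/13*120 = -37080/13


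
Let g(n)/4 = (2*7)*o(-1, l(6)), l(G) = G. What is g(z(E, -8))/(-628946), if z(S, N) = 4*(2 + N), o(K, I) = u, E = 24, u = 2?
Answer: -56/314473 ≈ -0.00017808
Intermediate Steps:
o(K, I) = 2
z(S, N) = 8 + 4*N
g(n) = 112 (g(n) = 4*((2*7)*2) = 4*(14*2) = 4*28 = 112)
g(z(E, -8))/(-628946) = 112/(-628946) = 112*(-1/628946) = -56/314473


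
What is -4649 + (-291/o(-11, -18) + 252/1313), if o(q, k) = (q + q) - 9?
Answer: -188838352/40703 ≈ -4639.4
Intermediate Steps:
o(q, k) = -9 + 2*q (o(q, k) = 2*q - 9 = -9 + 2*q)
-4649 + (-291/o(-11, -18) + 252/1313) = -4649 + (-291/(-9 + 2*(-11)) + 252/1313) = -4649 + (-291/(-9 - 22) + 252*(1/1313)) = -4649 + (-291/(-31) + 252/1313) = -4649 + (-291*(-1/31) + 252/1313) = -4649 + (291/31 + 252/1313) = -4649 + 389895/40703 = -188838352/40703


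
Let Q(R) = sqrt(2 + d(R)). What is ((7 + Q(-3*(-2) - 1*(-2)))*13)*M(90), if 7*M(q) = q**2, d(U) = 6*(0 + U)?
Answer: 105300 + 526500*sqrt(2)/7 ≈ 2.1167e+5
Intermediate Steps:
d(U) = 6*U
Q(R) = sqrt(2 + 6*R)
M(q) = q**2/7
((7 + Q(-3*(-2) - 1*(-2)))*13)*M(90) = ((7 + sqrt(2 + 6*(-3*(-2) - 1*(-2))))*13)*((1/7)*90**2) = ((7 + sqrt(2 + 6*(6 + 2)))*13)*((1/7)*8100) = ((7 + sqrt(2 + 6*8))*13)*(8100/7) = ((7 + sqrt(2 + 48))*13)*(8100/7) = ((7 + sqrt(50))*13)*(8100/7) = ((7 + 5*sqrt(2))*13)*(8100/7) = (91 + 65*sqrt(2))*(8100/7) = 105300 + 526500*sqrt(2)/7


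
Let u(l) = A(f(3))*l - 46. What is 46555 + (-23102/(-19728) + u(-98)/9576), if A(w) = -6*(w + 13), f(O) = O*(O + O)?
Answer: 61080090377/1311912 ≈ 46558.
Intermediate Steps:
f(O) = 2*O² (f(O) = O*(2*O) = 2*O²)
A(w) = -78 - 6*w (A(w) = -6*(13 + w) = -78 - 6*w)
u(l) = -46 - 186*l (u(l) = (-78 - 12*3²)*l - 46 = (-78 - 12*9)*l - 46 = (-78 - 6*18)*l - 46 = (-78 - 108)*l - 46 = -186*l - 46 = -46 - 186*l)
46555 + (-23102/(-19728) + u(-98)/9576) = 46555 + (-23102/(-19728) + (-46 - 186*(-98))/9576) = 46555 + (-23102*(-1/19728) + (-46 + 18228)*(1/9576)) = 46555 + (11551/9864 + 18182*(1/9576)) = 46555 + (11551/9864 + 9091/4788) = 46555 + 4027217/1311912 = 61080090377/1311912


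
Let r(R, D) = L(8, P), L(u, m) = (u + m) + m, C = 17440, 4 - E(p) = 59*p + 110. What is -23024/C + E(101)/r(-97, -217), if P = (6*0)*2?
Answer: -3311181/4360 ≈ -759.45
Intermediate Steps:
E(p) = -106 - 59*p (E(p) = 4 - (59*p + 110) = 4 - (110 + 59*p) = 4 + (-110 - 59*p) = -106 - 59*p)
P = 0 (P = 0*2 = 0)
L(u, m) = u + 2*m (L(u, m) = (m + u) + m = u + 2*m)
r(R, D) = 8 (r(R, D) = 8 + 2*0 = 8 + 0 = 8)
-23024/C + E(101)/r(-97, -217) = -23024/17440 + (-106 - 59*101)/8 = -23024*1/17440 + (-106 - 5959)*(⅛) = -1439/1090 - 6065*⅛ = -1439/1090 - 6065/8 = -3311181/4360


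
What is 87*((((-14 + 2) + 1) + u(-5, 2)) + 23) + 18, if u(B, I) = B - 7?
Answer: 18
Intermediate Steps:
u(B, I) = -7 + B
87*((((-14 + 2) + 1) + u(-5, 2)) + 23) + 18 = 87*((((-14 + 2) + 1) + (-7 - 5)) + 23) + 18 = 87*(((-12 + 1) - 12) + 23) + 18 = 87*((-11 - 12) + 23) + 18 = 87*(-23 + 23) + 18 = 87*0 + 18 = 0 + 18 = 18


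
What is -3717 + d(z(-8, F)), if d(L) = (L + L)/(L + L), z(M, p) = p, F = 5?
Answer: -3716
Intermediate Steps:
d(L) = 1 (d(L) = (2*L)/((2*L)) = (2*L)*(1/(2*L)) = 1)
-3717 + d(z(-8, F)) = -3717 + 1 = -3716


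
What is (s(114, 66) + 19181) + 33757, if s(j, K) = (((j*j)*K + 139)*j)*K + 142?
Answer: 6454704580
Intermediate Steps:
s(j, K) = 142 + K*j*(139 + K*j²) (s(j, K) = ((j²*K + 139)*j)*K + 142 = ((K*j² + 139)*j)*K + 142 = ((139 + K*j²)*j)*K + 142 = (j*(139 + K*j²))*K + 142 = K*j*(139 + K*j²) + 142 = 142 + K*j*(139 + K*j²))
(s(114, 66) + 19181) + 33757 = ((142 + 66²*114³ + 139*66*114) + 19181) + 33757 = ((142 + 4356*1481544 + 1045836) + 19181) + 33757 = ((142 + 6453605664 + 1045836) + 19181) + 33757 = (6454651642 + 19181) + 33757 = 6454670823 + 33757 = 6454704580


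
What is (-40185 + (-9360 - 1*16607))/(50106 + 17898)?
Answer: -16538/17001 ≈ -0.97277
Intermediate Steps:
(-40185 + (-9360 - 1*16607))/(50106 + 17898) = (-40185 + (-9360 - 16607))/68004 = (-40185 - 25967)*(1/68004) = -66152*1/68004 = -16538/17001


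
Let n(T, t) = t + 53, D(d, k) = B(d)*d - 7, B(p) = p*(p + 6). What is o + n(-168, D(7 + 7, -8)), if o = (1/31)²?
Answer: 3811327/961 ≈ 3966.0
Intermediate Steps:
o = 1/961 (o = (1/31)² = 1/961 ≈ 0.0010406)
B(p) = p*(6 + p)
D(d, k) = -7 + d²*(6 + d) (D(d, k) = (d*(6 + d))*d - 7 = d²*(6 + d) - 7 = -7 + d²*(6 + d))
n(T, t) = 53 + t
o + n(-168, D(7 + 7, -8)) = 1/961 + (53 + (-7 + (7 + 7)²*(6 + (7 + 7)))) = 1/961 + (53 + (-7 + 14²*(6 + 14))) = 1/961 + (53 + (-7 + 196*20)) = 1/961 + (53 + (-7 + 3920)) = 1/961 + (53 + 3913) = 1/961 + 3966 = 3811327/961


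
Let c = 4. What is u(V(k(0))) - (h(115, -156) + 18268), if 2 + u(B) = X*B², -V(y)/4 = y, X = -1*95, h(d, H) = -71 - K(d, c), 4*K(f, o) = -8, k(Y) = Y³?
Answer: -18201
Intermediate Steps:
K(f, o) = -2 (K(f, o) = (¼)*(-8) = -2)
h(d, H) = -69 (h(d, H) = -71 - 1*(-2) = -71 + 2 = -69)
X = -95
V(y) = -4*y
u(B) = -2 - 95*B²
u(V(k(0))) - (h(115, -156) + 18268) = (-2 - 95*(-4*0³)²) - (-69 + 18268) = (-2 - 95*(-4*0)²) - 1*18199 = (-2 - 95*0²) - 18199 = (-2 - 95*0) - 18199 = (-2 + 0) - 18199 = -2 - 18199 = -18201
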